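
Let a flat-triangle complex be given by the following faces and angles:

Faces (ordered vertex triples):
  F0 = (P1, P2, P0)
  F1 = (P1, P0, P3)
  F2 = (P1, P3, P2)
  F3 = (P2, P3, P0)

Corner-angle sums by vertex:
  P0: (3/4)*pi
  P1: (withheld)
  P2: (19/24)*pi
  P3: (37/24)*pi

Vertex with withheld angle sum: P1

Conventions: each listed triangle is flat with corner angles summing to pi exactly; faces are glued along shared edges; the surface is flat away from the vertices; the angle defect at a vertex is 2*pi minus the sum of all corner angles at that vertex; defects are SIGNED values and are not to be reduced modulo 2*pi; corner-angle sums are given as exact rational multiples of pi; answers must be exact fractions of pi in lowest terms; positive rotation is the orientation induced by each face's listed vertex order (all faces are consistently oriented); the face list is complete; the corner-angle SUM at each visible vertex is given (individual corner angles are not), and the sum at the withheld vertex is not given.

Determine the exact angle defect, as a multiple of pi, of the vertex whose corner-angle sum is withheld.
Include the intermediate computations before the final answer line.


V = 4, E = 6, F = 4; chi = V - E + F = 2
Gauss-Bonnet: total defect = 2*pi*chi = 4*pi; visible defects sum to (35/12)*pi

Answer: defect(P1) = (13/12)*pi


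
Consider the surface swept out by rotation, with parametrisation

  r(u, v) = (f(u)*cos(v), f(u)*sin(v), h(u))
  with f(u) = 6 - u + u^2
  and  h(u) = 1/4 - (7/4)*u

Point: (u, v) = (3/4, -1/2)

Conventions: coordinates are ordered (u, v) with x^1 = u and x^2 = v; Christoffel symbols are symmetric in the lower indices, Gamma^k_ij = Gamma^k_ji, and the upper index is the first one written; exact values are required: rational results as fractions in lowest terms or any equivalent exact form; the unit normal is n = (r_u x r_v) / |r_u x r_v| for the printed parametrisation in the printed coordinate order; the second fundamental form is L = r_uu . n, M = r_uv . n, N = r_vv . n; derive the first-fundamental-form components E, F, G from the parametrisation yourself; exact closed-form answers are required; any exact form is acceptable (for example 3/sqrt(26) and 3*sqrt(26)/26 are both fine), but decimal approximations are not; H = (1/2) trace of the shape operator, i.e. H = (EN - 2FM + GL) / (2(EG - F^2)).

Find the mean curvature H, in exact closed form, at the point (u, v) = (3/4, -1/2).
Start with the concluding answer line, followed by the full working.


Answer: H = 7448*sqrt(53)/261237

f = 93/16, f' = 1/2, f'' = 2, h' = -7/4, h'' = 0
E = 53/16, F = 0, G = 8649/256; answer radicand W^2 = 53/16
unnormalised second-form numerators: l = 7/2, m = 0, n = -651/64; L = l/sqrt(53/16), and similarly M = m/sqrt(W^2), N = n/sqrt(W^2)
H = (E*n - 2*F*m + G*l) / (2*(EG - F^2)*sqrt(W^2)); E*n - 2*F*m + G*l = 86583/1024, EG - F^2 = 458397/4096, so H = (1862/4929)/sqrt(53/16)


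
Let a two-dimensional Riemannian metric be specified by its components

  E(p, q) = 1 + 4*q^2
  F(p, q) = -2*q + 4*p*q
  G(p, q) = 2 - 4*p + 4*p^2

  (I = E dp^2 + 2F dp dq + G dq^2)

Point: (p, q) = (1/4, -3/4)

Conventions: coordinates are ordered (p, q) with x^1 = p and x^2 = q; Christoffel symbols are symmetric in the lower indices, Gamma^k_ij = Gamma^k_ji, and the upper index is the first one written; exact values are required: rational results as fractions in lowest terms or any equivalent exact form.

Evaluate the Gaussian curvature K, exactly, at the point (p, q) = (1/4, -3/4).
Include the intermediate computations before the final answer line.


E = 13/4, F = 3/4, G = 5/4, EG - F^2 = 7/2 at the point
E_p = 0, E_q = -6, F_p = -3, F_q = -1, G_p = -2, G_q = 0
E_qq = 8, F_pq = 4, G_pp = 8
Apply the Brioschi formula K = (det M1 - det M2)/(EG - F^2)^2 over the derivative matrices of E, F, G.
M1 = [[-E_qq/2 + F_pq - G_pp/2, E_p/2, F_p - E_q/2], [F_q - G_p/2, E, F], [G_q/2, F, G]] = [[-4, 0, 0], [0, 13/4, 3/4], [0, 3/4, 5/4]]; det M1 = -14
M2 = [[0, E_q/2, G_p/2], [E_q/2, E, F], [G_p/2, F, G]] = [[0, -3, -1], [-3, 13/4, 3/4], [-1, 3/4, 5/4]]; det M2 = -10
det M1 - det M2 = -4; K = -4 / (7/2)^2 = -16/49

Answer: K = -16/49


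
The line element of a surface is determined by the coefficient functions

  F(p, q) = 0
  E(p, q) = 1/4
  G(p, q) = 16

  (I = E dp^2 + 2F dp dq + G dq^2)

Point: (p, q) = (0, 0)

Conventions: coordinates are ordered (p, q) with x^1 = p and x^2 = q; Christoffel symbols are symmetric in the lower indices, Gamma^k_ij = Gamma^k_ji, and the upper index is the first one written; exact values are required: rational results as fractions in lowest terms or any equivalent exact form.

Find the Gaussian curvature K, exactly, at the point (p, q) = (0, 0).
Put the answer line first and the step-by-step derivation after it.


Answer: K = 0

E = 1/4, F = 0, G = 16, EG - F^2 = 4 at the point
E_p = 0, E_q = 0, F_p = 0, F_q = 0, G_p = 0, G_q = 0
E_qq = 0, F_pq = 0, G_pp = 0
K follows from Brioschi's formula, (det M1 - det M2)/(EG - F^2)^2.
M1 = [[-E_qq/2 + F_pq - G_pp/2, E_p/2, F_p - E_q/2], [F_q - G_p/2, E, F], [G_q/2, F, G]] = [[0, 0, 0], [0, 1/4, 0], [0, 0, 16]]; det M1 = 0
M2 = [[0, E_q/2, G_p/2], [E_q/2, E, F], [G_p/2, F, G]] = [[0, 0, 0], [0, 1/4, 0], [0, 0, 16]]; det M2 = 0
det M1 - det M2 = 0; K = 0 / (4)^2 = 0


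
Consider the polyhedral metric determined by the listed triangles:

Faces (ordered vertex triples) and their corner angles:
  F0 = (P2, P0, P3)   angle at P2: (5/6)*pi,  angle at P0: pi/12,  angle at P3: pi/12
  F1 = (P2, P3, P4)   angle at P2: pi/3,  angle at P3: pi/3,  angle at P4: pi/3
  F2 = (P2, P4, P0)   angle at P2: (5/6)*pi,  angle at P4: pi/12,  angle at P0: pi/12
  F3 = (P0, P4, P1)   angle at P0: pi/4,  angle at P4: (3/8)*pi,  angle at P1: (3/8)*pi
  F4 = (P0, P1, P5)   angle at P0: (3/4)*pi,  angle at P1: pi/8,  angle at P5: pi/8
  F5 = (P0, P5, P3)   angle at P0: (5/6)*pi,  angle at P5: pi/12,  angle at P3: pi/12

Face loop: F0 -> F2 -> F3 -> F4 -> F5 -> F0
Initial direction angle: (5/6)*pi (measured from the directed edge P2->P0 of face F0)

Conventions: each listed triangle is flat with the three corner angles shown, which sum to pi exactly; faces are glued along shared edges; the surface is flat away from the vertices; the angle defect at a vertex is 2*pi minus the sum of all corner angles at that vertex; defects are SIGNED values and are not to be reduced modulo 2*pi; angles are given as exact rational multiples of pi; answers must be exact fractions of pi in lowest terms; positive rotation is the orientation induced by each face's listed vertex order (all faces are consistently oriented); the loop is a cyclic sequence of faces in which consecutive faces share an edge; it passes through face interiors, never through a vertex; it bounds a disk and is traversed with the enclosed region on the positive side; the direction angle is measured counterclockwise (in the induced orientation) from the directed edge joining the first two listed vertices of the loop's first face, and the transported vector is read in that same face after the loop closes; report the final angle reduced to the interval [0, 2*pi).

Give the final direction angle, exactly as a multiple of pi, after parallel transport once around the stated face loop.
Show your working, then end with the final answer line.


enclosed vertex P0: corner angles sum to 2*pi, defect = 2*pi - 2*pi = 0
transport around the loop rotates by the sum of enclosed defects; add to the initial angle mod 2*pi
final angle = (5/6)*pi + 0 = (5/6)*pi (mod 2*pi)

Answer: final direction angle = (5/6)*pi


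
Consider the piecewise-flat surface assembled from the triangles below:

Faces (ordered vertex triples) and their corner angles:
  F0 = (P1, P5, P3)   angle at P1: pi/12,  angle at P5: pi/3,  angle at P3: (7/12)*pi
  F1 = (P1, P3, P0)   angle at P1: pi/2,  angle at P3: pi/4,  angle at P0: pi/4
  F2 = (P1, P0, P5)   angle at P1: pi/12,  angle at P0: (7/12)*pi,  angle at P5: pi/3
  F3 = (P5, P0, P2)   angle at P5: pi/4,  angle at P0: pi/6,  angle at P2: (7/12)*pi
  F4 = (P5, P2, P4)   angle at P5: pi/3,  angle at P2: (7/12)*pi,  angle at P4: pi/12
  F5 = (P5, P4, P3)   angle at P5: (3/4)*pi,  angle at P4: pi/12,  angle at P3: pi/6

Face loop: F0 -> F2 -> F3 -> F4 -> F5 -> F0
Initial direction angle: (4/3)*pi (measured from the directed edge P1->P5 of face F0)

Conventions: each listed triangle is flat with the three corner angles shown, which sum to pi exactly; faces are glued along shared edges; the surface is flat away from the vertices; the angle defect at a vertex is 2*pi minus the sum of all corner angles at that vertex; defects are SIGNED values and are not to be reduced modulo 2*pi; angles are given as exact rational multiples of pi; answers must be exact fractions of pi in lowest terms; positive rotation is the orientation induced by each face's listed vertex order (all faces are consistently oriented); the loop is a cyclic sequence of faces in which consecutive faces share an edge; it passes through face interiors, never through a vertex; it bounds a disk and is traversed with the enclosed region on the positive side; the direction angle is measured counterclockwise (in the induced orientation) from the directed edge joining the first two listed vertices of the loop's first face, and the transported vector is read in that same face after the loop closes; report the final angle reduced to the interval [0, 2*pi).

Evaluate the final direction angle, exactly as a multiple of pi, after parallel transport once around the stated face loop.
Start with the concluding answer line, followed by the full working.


Answer: final direction angle = (4/3)*pi

enclosed vertex P5: corner angles sum to 2*pi, defect = 2*pi - 2*pi = 0
adding the enclosed defects to the starting angle (mod 2*pi, induced orientation) gives the holonomy
final angle = (4/3)*pi + 0 = (4/3)*pi (mod 2*pi)


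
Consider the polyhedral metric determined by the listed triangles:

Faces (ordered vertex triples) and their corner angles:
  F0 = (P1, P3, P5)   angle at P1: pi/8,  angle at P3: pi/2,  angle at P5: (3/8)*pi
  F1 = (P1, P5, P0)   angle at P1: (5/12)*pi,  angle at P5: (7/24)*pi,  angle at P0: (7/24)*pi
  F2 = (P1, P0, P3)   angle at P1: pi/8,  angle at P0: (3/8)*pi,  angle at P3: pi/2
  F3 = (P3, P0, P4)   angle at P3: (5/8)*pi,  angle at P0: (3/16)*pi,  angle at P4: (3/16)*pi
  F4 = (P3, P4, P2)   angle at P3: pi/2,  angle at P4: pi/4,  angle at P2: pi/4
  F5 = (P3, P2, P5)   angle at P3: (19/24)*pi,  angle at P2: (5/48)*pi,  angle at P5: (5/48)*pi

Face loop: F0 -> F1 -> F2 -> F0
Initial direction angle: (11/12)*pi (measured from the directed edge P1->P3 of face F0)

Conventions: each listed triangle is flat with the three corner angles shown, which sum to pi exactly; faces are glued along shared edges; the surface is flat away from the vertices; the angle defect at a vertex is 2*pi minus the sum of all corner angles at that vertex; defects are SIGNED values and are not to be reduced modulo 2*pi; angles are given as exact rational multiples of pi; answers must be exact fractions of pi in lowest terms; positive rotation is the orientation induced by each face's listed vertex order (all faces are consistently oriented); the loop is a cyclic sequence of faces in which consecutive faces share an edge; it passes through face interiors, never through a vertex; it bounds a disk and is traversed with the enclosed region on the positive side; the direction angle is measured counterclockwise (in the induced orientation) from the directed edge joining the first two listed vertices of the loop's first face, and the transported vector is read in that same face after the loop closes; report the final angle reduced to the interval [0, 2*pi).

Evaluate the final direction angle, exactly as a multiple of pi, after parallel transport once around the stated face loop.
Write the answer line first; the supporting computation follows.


Answer: final direction angle = pi/4

enclosed vertex P1: corner angles sum to (2/3)*pi, defect = 2*pi - (2/3)*pi = (4/3)*pi
holonomy = initial angle + sum of enclosed defects (mod 2*pi), positive in the induced orientation
final angle = (11/12)*pi + (4/3)*pi = pi/4 (mod 2*pi)


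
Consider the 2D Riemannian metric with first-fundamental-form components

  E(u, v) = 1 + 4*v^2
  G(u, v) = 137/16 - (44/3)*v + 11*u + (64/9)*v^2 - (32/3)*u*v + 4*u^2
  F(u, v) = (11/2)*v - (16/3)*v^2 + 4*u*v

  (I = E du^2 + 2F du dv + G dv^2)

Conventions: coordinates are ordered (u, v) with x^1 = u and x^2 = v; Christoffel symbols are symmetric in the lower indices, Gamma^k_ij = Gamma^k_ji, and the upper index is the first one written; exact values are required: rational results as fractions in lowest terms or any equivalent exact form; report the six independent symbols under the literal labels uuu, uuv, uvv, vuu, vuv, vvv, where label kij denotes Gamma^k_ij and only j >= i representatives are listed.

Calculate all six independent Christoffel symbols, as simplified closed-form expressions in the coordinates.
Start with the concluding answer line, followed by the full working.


Answer: Gamma_uuu = 0, Gamma_uuv = 576*v/(576*u^2 - 1536*u*v + 1584*u + 1600*v^2 - 2112*v + 1233), Gamma_uvv = -768*v/(576*u^2 - 1536*u*v + 1584*u + 1600*v^2 - 2112*v + 1233), Gamma_vuu = 0, Gamma_vuv = (576*u - 768*v + 792)/(576*u^2 - 1536*u*v + 1584*u + 1600*v^2 - 2112*v + 1233), Gamma_vvv = (-768*u + 1024*v - 1056)/(576*u^2 - 1536*u*v + 1584*u + 1600*v^2 - 2112*v + 1233)

E = 1 + 4*v^2; F = (11/2)*v - (16/3)*v^2 + 4*u*v; G = 137/16 - (44/3)*v + 11*u + (64/9)*v^2 - (32/3)*u*v + 4*u^2
Gamma^k_ij = (1/2) g^{kl} (d_i g_jl + d_j g_il - d_l g_ij), with g^inv = (1/(EG-F^2)) [[G, -F], [-F, E]]
first partials: E_u = 0, E_v = 8*v, F_u = 4*v, F_v = 11/2 - (32/3)*v + 4*u, G_u = 11 - (32/3)*v + 8*u, G_v = -44/3 + (128/9)*v - (32/3)*u
D = EG - F^2 = 137/16 - (44/3)*v + 11*u + (100/9)*v^2 - (32/3)*u*v + 4*u^2
expanded: Gamma^u_uu = (G E_u - 2F F_u + F E_v)/(2D), Gamma^u_uv = (G E_v - F G_u)/(2D), Gamma^u_vv = (2G F_v - G G_u - F G_v)/(2D), Gamma^v_uu = (2E F_u - E E_v - F E_u)/(2D), Gamma^v_uv = (E G_u - F E_v)/(2D), Gamma^v_vv = (E G_v - 2F F_v + F G_u)/(2D); substitute and cancel common factors


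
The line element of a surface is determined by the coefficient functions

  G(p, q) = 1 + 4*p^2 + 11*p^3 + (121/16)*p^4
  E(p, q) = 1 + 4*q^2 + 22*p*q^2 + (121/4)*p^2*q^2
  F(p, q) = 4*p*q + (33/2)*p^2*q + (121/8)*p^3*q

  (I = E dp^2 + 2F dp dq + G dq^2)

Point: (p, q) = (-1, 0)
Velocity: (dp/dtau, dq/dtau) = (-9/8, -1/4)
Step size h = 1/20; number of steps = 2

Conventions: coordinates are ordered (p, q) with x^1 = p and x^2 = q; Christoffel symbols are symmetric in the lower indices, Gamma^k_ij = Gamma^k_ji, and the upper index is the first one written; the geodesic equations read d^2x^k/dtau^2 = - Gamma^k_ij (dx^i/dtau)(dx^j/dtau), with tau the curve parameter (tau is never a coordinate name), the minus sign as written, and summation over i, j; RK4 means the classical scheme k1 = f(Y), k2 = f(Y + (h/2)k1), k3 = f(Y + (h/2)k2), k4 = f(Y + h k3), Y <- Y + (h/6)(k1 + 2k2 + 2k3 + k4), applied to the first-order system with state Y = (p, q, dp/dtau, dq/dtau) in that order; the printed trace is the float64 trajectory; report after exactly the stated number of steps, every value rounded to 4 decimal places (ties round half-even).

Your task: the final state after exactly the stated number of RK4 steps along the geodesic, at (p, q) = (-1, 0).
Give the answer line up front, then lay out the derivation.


Answer: p = -1.1124, q = -0.0204, dp/dtau = -1.1213, dq/dtau = -0.1604

f(Y) = (dp/dtau, dq/dtau, -Gamma^p_ij Y'^i Y'^j, -Gamma^q_ij Y'^i Y'^j) with the Gammas evaluated at the stage position; h = 0.050000; intermediate values shown to 6 dp
step 0: p = -1.0000, q = 0.0000, dp/dtau = -1.1250, dq/dtau = -0.2500
step 1:
  k1: at (p, q) = (-1.000000, 0.000000), (dp/dtau, dq/dtau) = (-1.125000, -0.250000); Gamma_ppp = 0.000000, Gamma_ppq = 0.000000, Gamma_pqq = 0.000000, Gamma_qpp = 0.000000, Gamma_qpq = -1.680000, Gamma_qqq = 0.000000; k1 = (-1.125000, -0.250000, 0.000000, 0.945000)
  k2: at (p, q) = (-1.028125, -0.006250), (dp/dtau, dq/dtau) = (-1.125000, -0.226375); Gamma_ppp = -0.000455, Gamma_ppq = -0.048420, Gamma_pqq = 0.000000, Gamma_qpp = -0.016960, Gamma_qpq = -1.803137, Gamma_qqq = 0.000000; k2 = (-1.125000, -0.226375, 0.025239, 0.939882)
  k3: at (p, q) = (-1.028125, -0.005659), (dp/dtau, dq/dtau) = (-1.124369, -0.226503); Gamma_ppp = -0.000373, Gamma_ppq = -0.043847, Gamma_pqq = 0.000000, Gamma_qpp = -0.015358, Gamma_qpq = -1.803236, Gamma_qqq = 0.000000; k3 = (-1.124369, -0.226503, 0.022805, 0.937886)
  k4: at (p, q) = (-1.056218, -0.011325), (dp/dtau, dq/dtau) = (-1.123860, -0.203106); Gamma_ppp = -0.001403, Gamma_ppq = -0.085822, Gamma_pqq = 0.000000, Gamma_qpp = -0.031082, Gamma_qpq = -1.900776, Gamma_qqq = 0.000000; k4 = (-1.123860, -0.203106, 0.040952, 0.907009)
  Y <- Y + (h/6)(k1 + 2k2 + 2k3 + k4): p = -1.0562, q = -0.0113, dp/dtau = -1.1239, dq/dtau = -0.2033
step 2:
  k1: at (p, q) = (-1.056230, -0.011324), (dp/dtau, dq/dtau) = (-1.123858, -0.203270); Gamma_ppp = -0.001403, Gamma_ppq = -0.085811, Gamma_pqq = 0.000000, Gamma_qpp = -0.031078, Gamma_qpq = -1.900812, Gamma_qqq = 0.000000; k1 = (-1.123858, -0.203270, 0.040979, 0.907724)
  k2: at (p, q) = (-1.084326, -0.016406), (dp/dtau, dq/dtau) = (-1.122834, -0.180577); Gamma_ppp = -0.002745, Gamma_ppq = -0.120572, Gamma_pqq = 0.000000, Gamma_qpp = -0.044938, Gamma_qpq = -1.974097, Gamma_qqq = 0.000000; k2 = (-1.122834, -0.180577, 0.052354, 0.857185)
  k3: at (p, q) = (-1.084301, -0.015838), (dp/dtau, dq/dtau) = (-1.122549, -0.181841); Gamma_ppp = -0.002559, Gamma_ppq = -0.116421, Gamma_pqq = 0.000000, Gamma_qpp = -0.043390, Gamma_qpq = -1.974304, Gamma_qqq = 0.000000; k3 = (-1.122549, -0.181841, 0.050753, 0.860687)
  k4: at (p, q) = (-1.112357, -0.020416), (dp/dtau, dq/dtau) = (-1.121320, -0.160236); Gamma_ppp = -0.003942, Gamma_ppq = -0.144573, Gamma_pqq = 0.000000, Gamma_qpp = -0.055235, Gamma_qpq = -2.025673, Gamma_qqq = 0.000000; k4 = (-1.121320, -0.160236, 0.056909, 0.797381)
  Y <- Y + (h/6)(k1 + 2k2 + 2k3 + k4): p = -1.1124, q = -0.0204, dp/dtau = -1.1213, dq/dtau = -0.1604


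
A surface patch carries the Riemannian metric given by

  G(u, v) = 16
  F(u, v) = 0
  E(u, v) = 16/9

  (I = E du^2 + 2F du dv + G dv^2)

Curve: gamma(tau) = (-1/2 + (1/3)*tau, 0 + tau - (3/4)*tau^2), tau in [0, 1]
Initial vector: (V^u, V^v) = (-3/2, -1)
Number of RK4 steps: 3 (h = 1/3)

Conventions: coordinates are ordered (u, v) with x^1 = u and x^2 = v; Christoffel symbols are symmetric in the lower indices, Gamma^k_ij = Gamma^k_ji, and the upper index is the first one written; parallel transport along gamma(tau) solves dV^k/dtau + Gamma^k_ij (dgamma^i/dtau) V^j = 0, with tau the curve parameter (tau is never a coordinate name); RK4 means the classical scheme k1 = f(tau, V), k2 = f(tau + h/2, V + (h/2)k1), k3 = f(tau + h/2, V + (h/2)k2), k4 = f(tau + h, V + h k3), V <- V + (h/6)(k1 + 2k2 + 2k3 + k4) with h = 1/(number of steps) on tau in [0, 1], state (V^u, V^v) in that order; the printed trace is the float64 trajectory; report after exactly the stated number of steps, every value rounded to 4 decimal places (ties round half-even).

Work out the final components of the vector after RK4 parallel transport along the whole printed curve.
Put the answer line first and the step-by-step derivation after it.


Answer: V^u = -1.5000, V^v = -1.0000

gamma'(tau) = (1/3, 1 - (3/2)*tau); f(tau, V)^k = -Gamma^k_ij(gamma(tau)) gamma'^i(tau) V^j; h = 1/3; intermediate values shown to 6 dp
curve data and Christoffel symbols at the stage parameters:
  tau = 0.000000: gamma = (-0.500000, 0.000000), gamma' = (0.333333, 1.000000); Gamma_uuu = 0.000000, Gamma_uuv = 0.000000, Gamma_uvv = 0.000000, Gamma_vuu = 0.000000, Gamma_vuv = 0.000000, Gamma_vvv = 0.000000
  tau = 0.166667: gamma = (-0.444444, 0.145833), gamma' = (0.333333, 0.750000); Gamma_uuu = 0.000000, Gamma_uuv = 0.000000, Gamma_uvv = 0.000000, Gamma_vuu = 0.000000, Gamma_vuv = 0.000000, Gamma_vvv = 0.000000
  tau = 0.333333: gamma = (-0.388889, 0.250000), gamma' = (0.333333, 0.500000); Gamma_uuu = 0.000000, Gamma_uuv = 0.000000, Gamma_uvv = 0.000000, Gamma_vuu = 0.000000, Gamma_vuv = 0.000000, Gamma_vvv = 0.000000
  tau = 0.500000: gamma = (-0.333333, 0.312500), gamma' = (0.333333, 0.250000); Gamma_uuu = 0.000000, Gamma_uuv = 0.000000, Gamma_uvv = 0.000000, Gamma_vuu = 0.000000, Gamma_vuv = 0.000000, Gamma_vvv = 0.000000
  tau = 0.666667: gamma = (-0.277778, 0.333333), gamma' = (0.333333, 0.000000); Gamma_uuu = 0.000000, Gamma_uuv = 0.000000, Gamma_uvv = 0.000000, Gamma_vuu = 0.000000, Gamma_vuv = 0.000000, Gamma_vvv = 0.000000
  tau = 0.833333: gamma = (-0.222222, 0.312500), gamma' = (0.333333, -0.250000); Gamma_uuu = 0.000000, Gamma_uuv = 0.000000, Gamma_uvv = 0.000000, Gamma_vuu = 0.000000, Gamma_vuv = 0.000000, Gamma_vvv = 0.000000
  tau = 1.000000: gamma = (-0.166667, 0.250000), gamma' = (0.333333, -0.500000); Gamma_uuu = 0.000000, Gamma_uuv = 0.000000, Gamma_uvv = 0.000000, Gamma_vuu = 0.000000, Gamma_vuv = 0.000000, Gamma_vvv = 0.000000
step 0: V^u = -1.5000, V^v = -1.0000
step 1: k1 = (0.000000, 0.000000), k2 = (0.000000, 0.000000), k3 = (0.000000, 0.000000), k4 = (0.000000, 0.000000); V <- V + (h/6)(k1 + 2k2 + 2k3 + k4): V^u = -1.5000, V^v = -1.0000
step 2: k1 = (0.000000, 0.000000), k2 = (0.000000, 0.000000), k3 = (0.000000, 0.000000), k4 = (0.000000, 0.000000); V <- V + (h/6)(k1 + 2k2 + 2k3 + k4): V^u = -1.5000, V^v = -1.0000
step 3: k1 = (0.000000, 0.000000), k2 = (0.000000, 0.000000), k3 = (0.000000, 0.000000), k4 = (0.000000, 0.000000); V <- V + (h/6)(k1 + 2k2 + 2k3 + k4): V^u = -1.5000, V^v = -1.0000


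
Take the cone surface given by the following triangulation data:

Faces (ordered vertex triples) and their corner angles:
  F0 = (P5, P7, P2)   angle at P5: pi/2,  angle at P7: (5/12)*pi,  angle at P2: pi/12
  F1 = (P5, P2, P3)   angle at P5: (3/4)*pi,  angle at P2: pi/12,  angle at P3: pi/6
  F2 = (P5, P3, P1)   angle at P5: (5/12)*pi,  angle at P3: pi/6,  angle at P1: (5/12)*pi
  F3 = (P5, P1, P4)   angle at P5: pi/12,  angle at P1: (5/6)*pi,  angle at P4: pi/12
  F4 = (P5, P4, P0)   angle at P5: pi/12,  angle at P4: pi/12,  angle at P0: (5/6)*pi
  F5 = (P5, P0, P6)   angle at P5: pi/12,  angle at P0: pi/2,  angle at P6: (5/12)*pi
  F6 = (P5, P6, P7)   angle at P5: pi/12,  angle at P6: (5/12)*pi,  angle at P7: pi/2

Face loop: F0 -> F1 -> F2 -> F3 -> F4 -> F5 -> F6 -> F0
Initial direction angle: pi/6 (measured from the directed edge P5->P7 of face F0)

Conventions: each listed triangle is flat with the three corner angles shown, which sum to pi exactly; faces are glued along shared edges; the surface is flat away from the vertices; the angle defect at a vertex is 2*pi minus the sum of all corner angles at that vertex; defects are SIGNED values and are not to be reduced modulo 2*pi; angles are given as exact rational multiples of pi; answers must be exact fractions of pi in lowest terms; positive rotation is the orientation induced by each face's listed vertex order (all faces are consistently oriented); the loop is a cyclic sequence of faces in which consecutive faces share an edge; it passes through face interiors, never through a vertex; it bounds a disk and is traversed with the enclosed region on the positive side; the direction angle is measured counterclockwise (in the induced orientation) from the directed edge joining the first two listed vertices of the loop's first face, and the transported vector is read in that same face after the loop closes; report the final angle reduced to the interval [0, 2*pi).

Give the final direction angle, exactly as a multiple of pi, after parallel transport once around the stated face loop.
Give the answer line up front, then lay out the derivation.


Answer: final direction angle = pi/6

enclosed vertex P5: corner angles sum to 2*pi, defect = 2*pi - 2*pi = 0
transport around the loop rotates by the sum of enclosed defects; add to the initial angle mod 2*pi
final angle = pi/6 + 0 = pi/6 (mod 2*pi)


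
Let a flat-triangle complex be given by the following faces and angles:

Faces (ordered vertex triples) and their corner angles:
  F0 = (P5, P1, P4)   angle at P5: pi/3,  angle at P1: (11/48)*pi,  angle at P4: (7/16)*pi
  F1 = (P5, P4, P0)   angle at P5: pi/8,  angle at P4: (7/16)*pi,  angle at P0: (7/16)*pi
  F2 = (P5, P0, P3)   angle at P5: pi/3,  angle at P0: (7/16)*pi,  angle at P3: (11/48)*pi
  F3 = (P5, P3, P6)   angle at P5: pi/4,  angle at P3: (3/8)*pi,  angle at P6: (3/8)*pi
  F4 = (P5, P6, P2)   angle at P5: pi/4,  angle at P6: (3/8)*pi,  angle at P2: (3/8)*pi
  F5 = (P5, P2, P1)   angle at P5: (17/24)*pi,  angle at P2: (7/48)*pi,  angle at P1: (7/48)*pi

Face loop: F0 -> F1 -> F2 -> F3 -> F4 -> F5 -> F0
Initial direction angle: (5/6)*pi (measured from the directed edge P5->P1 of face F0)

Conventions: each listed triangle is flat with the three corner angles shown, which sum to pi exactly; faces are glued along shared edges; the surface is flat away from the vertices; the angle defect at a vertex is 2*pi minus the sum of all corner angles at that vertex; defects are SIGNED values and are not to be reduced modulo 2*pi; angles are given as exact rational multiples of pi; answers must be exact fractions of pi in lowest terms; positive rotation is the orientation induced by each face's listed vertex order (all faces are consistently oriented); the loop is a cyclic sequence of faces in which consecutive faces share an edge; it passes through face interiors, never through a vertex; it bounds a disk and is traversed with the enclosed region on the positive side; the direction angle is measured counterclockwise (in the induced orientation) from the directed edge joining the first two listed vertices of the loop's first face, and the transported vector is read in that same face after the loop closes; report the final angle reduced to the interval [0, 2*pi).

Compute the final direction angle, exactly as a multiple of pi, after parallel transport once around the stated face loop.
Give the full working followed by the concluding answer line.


enclosed vertex P5: corner angles sum to 2*pi, defect = 2*pi - 2*pi = 0
summing the enclosed defects onto the initial angle, mod 2*pi in the induced orientation:
final angle = (5/6)*pi + 0 = (5/6)*pi (mod 2*pi)

Answer: final direction angle = (5/6)*pi


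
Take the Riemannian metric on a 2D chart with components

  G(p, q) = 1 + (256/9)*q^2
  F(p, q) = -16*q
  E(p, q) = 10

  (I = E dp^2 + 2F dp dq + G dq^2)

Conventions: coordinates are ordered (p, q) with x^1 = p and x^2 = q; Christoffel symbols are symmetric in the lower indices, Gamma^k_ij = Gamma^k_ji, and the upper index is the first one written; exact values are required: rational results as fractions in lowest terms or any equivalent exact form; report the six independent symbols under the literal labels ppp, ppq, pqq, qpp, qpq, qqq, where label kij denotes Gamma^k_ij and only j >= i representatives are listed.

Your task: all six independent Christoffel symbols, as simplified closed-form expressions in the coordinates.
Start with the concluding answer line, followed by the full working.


Answer: Gamma_ppp = 0, Gamma_ppq = 0, Gamma_pqq = -72/(128*q^2 + 45), Gamma_qpp = 0, Gamma_qpq = 0, Gamma_qqq = 128*q/(128*q^2 + 45)

E = 10; F = -16*q; G = 1 + (256/9)*q^2
Gamma^k_ij = (1/2) g^{kl} (d_i g_jl + d_j g_il - d_l g_ij), with g^inv = (1/(EG-F^2)) [[G, -F], [-F, E]]
first partials: E_p = 0, E_q = 0, F_p = 0, F_q = -16, G_p = 0, G_q = (512/9)*q
D = EG - F^2 = 10 + (256/9)*q^2
expanded: Gamma^p_pp = (G E_p - 2F F_p + F E_q)/(2D), Gamma^p_pq = (G E_q - F G_p)/(2D), Gamma^p_qq = (2G F_q - G G_p - F G_q)/(2D), Gamma^q_pp = (2E F_p - E E_q - F E_p)/(2D), Gamma^q_pq = (E G_p - F E_q)/(2D), Gamma^q_qq = (E G_q - 2F F_q + F G_p)/(2D); substitute and cancel common factors


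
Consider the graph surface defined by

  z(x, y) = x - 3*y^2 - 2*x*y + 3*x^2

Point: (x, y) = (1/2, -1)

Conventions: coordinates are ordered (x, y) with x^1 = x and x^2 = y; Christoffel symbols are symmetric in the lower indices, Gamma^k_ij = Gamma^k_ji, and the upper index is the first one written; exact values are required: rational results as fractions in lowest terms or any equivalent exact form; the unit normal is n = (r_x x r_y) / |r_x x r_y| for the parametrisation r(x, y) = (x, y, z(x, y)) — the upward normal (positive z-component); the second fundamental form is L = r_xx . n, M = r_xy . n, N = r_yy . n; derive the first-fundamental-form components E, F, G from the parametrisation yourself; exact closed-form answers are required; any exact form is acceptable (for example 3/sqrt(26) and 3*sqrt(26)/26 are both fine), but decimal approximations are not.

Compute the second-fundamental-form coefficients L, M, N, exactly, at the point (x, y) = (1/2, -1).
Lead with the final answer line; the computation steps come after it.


Answer: L = 3*sqrt(62)/31, M = -sqrt(62)/31, N = -3*sqrt(62)/31

z_x = 6, z_y = 5, z_xx = 6, z_xy = -2, z_yy = -6
E = 37, F = 30, G = 26; answer radicand W^2 = 62
unnormalised second-form numerators: l = 6, m = -2, n = -6; L = l/sqrt(62), and similarly M = m/sqrt(W^2), N = n/sqrt(W^2)


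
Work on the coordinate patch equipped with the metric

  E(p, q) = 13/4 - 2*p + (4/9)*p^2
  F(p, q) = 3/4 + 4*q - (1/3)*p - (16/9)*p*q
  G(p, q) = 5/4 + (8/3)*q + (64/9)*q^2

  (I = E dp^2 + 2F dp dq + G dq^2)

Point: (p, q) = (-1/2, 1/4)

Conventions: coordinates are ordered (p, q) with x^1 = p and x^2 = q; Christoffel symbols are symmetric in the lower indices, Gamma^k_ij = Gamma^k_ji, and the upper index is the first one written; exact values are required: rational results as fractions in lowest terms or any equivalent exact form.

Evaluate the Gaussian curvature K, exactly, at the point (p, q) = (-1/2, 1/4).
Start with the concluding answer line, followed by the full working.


Answer: K = -576/10609

E = 157/36, F = 77/36, G = 85/36, EG - F^2 = 103/18 at the point
E_p = -22/9, E_q = 0, F_p = -7/9, F_q = 44/9, G_p = 0, G_q = 56/9
E_qq = 0, F_pq = -16/9, G_pp = 0
By Brioschi, K is (det M1 - det M2) divided by (EG - F^2) squared.
M1 = [[-E_qq/2 + F_pq - G_pp/2, E_p/2, F_p - E_q/2], [F_q - G_p/2, E, F], [G_q/2, F, G]] = [[-16/9, -11/9, -7/9], [44/9, 157/36, 77/36], [28/9, 77/36, 85/36]]; det M1 = -16/9
M2 = [[0, E_q/2, G_p/2], [E_q/2, E, F], [G_p/2, F, G]] = [[0, 0, 0], [0, 157/36, 77/36], [0, 77/36, 85/36]]; det M2 = 0
det M1 - det M2 = -16/9; K = -16/9 / (103/18)^2 = -576/10609


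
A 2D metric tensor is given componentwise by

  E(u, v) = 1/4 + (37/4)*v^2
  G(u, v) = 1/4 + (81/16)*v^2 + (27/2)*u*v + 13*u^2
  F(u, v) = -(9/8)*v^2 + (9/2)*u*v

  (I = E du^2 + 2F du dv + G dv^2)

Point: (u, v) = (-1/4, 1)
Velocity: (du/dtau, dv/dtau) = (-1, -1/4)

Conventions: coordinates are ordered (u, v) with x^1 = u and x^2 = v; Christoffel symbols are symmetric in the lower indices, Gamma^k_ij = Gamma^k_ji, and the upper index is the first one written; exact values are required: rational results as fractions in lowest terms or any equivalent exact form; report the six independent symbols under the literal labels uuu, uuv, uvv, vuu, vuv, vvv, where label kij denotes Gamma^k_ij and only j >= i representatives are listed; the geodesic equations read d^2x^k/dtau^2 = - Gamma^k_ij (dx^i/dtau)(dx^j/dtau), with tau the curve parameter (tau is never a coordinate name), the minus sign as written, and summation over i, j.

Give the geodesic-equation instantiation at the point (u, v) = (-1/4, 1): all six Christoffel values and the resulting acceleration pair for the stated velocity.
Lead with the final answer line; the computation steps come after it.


Answer: Gamma_uuu = -171/337, Gamma_uuv = 533/337, Gamma_uvv = -181/337, Gamma_vuu = -722/337, Gamma_vuv = 865/337, Gamma_vvv = 531/674; accelerations (d^2u/dtau^2, d^2v/dtau^2) = (-1347/5392, 8733/10784)

E = 19/2, F = -9/4, G = 11/4 at the point
E_u = 0, E_v = 37/2, F_u = 9/2, F_v = -27/8, G_u = 7, G_v = 27/4
EG - F^2 = 337/16;  g^inv = (16/337) * [[11/4, 9/4], [9/4, 19/2]]
first-kind symbols [ij,l] = (1/2)(d_i g_jl + d_j g_il - d_l g_ij): [uu,u] = E_u/2 = 0, [uu,v] = F_u - E_v/2 = -19/4, [uv,u] = E_v/2 = 37/4, [uv,v] = G_u/2 = 7/2, [vv,u] = F_v - G_u/2 = -55/8, [vv,v] = G_v/2 = 27/8
Gamma^u_ij = (G*[ij,u] - F*[ij,v])/(EG - F^2), Gamma^v_ij = (E*[ij,v] - F*[ij,u])/(EG - F^2)
Gamma_uuu = -171/337, Gamma_uuv = 533/337, Gamma_uvv = -181/337, Gamma_vuu = -722/337, Gamma_vuv = 865/337, Gamma_vvv = 531/674
d^2u/dtau^2 = -(Gamma_uuu*(-1)^2 + 2*Gamma_uuv*(-1)*(-1/4) + Gamma_uvv*(-1/4)^2) = -1347/5392
d^2v/dtau^2 = -(Gamma_vuu*(-1)^2 + 2*Gamma_vuv*(-1)*(-1/4) + Gamma_vvv*(-1/4)^2) = 8733/10784


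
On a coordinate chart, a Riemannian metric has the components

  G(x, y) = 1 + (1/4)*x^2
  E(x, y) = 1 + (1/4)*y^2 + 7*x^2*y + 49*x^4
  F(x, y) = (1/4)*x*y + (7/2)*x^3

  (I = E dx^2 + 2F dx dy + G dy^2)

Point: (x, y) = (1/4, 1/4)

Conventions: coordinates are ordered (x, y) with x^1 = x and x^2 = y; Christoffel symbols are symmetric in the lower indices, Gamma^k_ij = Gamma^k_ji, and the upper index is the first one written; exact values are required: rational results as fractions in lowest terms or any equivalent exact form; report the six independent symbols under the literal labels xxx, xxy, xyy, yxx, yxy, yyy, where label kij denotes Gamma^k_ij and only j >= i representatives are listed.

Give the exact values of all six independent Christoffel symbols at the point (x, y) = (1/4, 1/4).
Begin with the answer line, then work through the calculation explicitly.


Answer: Gamma_xxx = 504/341, Gamma_xxy = 72/341, Gamma_xyy = 0, Gamma_yxx = 112/341, Gamma_yxy = 16/341, Gamma_yyy = 0

E = 337/256, F = 9/128, G = 65/64 at the point
E_x = 63/16, E_y = 9/16, F_x = 23/32, F_y = 1/16, G_x = 1/8, G_y = 0
EG - F^2 = 341/256;  g^inv = (256/341) * [[65/64, -9/128], [-9/128, 337/256]]
first-kind symbols [ij,l] = (1/2)(d_i g_jl + d_j g_il - d_l g_ij): [xx,x] = E_x/2 = 63/32, [xx,y] = F_x - E_y/2 = 7/16, [xy,x] = E_y/2 = 9/32, [xy,y] = G_x/2 = 1/16, [yy,x] = F_y - G_x/2 = 0, [yy,y] = G_y/2 = 0
Gamma^x_ij = (G*[ij,x] - F*[ij,y])/(EG - F^2), Gamma^y_ij = (E*[ij,y] - F*[ij,x])/(EG - F^2)


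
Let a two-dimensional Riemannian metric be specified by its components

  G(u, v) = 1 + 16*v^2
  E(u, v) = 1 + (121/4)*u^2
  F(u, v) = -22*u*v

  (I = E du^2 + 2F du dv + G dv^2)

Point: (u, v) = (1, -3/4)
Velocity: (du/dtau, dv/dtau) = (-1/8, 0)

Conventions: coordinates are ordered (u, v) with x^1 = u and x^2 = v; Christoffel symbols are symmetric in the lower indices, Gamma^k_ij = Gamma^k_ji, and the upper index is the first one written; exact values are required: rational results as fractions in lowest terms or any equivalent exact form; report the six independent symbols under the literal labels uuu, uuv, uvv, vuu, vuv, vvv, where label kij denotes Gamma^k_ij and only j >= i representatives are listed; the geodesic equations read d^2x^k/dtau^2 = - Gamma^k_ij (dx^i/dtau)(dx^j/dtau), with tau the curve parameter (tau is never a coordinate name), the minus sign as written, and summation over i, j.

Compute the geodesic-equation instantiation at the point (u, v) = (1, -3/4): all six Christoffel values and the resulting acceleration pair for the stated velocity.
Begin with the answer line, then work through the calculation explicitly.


Answer: Gamma_uuu = 121/161, Gamma_uuv = 0, Gamma_uvv = -88/161, Gamma_vuu = 66/161, Gamma_vuv = 0, Gamma_vvv = -48/161; accelerations (d^2u/dtau^2, d^2v/dtau^2) = (-121/10304, -33/5152)

E = 125/4, F = 33/2, G = 10 at the point
E_u = 121/2, E_v = 0, F_u = 33/2, F_v = -22, G_u = 0, G_v = -24
EG - F^2 = 161/4;  g^inv = (4/161) * [[10, -33/2], [-33/2, 125/4]]
first-kind symbols [ij,l] = (1/2)(d_i g_jl + d_j g_il - d_l g_ij): [uu,u] = E_u/2 = 121/4, [uu,v] = F_u - E_v/2 = 33/2, [uv,u] = E_v/2 = 0, [uv,v] = G_u/2 = 0, [vv,u] = F_v - G_u/2 = -22, [vv,v] = G_v/2 = -12
Gamma^u_ij = (G*[ij,u] - F*[ij,v])/(EG - F^2), Gamma^v_ij = (E*[ij,v] - F*[ij,u])/(EG - F^2)
Gamma_uuu = 121/161, Gamma_uuv = 0, Gamma_uvv = -88/161, Gamma_vuu = 66/161, Gamma_vuv = 0, Gamma_vvv = -48/161
d^2u/dtau^2 = -(Gamma_uuu*(-1/8)^2 + 2*Gamma_uuv*(-1/8)*(0) + Gamma_uvv*(0)^2) = -121/10304
d^2v/dtau^2 = -(Gamma_vuu*(-1/8)^2 + 2*Gamma_vuv*(-1/8)*(0) + Gamma_vvv*(0)^2) = -33/5152


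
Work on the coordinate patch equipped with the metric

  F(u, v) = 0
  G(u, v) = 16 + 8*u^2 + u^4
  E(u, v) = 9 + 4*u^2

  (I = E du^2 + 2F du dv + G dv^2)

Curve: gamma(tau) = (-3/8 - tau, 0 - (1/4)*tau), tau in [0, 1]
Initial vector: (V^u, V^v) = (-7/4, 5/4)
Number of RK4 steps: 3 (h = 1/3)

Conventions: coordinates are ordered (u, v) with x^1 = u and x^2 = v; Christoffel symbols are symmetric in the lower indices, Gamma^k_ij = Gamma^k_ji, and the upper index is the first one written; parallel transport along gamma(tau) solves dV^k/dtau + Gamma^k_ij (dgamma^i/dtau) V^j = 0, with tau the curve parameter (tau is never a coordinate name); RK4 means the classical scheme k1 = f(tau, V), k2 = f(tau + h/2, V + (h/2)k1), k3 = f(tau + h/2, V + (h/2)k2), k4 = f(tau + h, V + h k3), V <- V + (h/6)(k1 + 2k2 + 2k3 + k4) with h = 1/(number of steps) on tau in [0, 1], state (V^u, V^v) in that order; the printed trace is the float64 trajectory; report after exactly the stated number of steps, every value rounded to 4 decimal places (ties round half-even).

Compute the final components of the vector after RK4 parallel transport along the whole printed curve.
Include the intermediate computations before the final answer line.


gamma'(tau) = (-1, -1/4); f(tau, V)^k = -Gamma^k_ij(gamma(tau)) gamma'^i(tau) V^j; h = 1/3; intermediate values shown to 6 dp
curve data and Christoffel symbols at the stage parameters:
  tau = 0.000000: gamma = (-0.375000, 0.000000), gamma' = (-1.000000, -0.250000); Gamma_uuu = -0.156863, Gamma_uuv = 0.000000, Gamma_uvv = 0.324755, Gamma_vuu = 0.000000, Gamma_vuv = -0.181132, Gamma_vvv = 0.000000
  tau = 0.166667: gamma = (-0.541667, -0.041667), gamma' = (-1.000000, -0.250000); Gamma_uuu = -0.212969, Gamma_uuv = 0.000000, Gamma_uvv = 0.457181, Gamma_vuu = 0.000000, Gamma_vuv = -0.252325, Gamma_vvv = 0.000000
  tau = 0.333333: gamma = (-0.708333, -0.083333), gamma' = (-1.000000, -0.250000); Gamma_uuu = -0.257413, Gamma_uuv = 0.000000, Gamma_uvv = 0.579403, Gamma_vuu = 0.000000, Gamma_vuv = -0.314693, Gamma_vvv = 0.000000
  tau = 0.500000: gamma = (-0.875000, -0.125000), gamma' = (-1.000000, -0.250000); Gamma_uuu = -0.290155, Gamma_uuv = 0.000000, Gamma_uvv = 0.691386, Gamma_vuu = 0.000000, Gamma_vuv = -0.367213, Gamma_vvv = 0.000000
  tau = 0.666667: gamma = (-1.041667, -0.166667), gamma' = (-1.000000, -0.250000); Gamma_uuu = -0.312337, Gamma_uuv = 0.000000, Gamma_uvv = 0.794128, Gamma_vuu = 0.000000, Gamma_vuv = -0.409696, Gamma_vvv = 0.000000
  tau = 0.833333: gamma = (-1.208333, -0.208333), gamma' = (-1.000000, -0.250000); Gamma_uuu = -0.325690, Gamma_uuv = 0.000000, Gamma_uvv = 0.889146, Gamma_vuu = 0.000000, Gamma_vuv = -0.442607, Gamma_vvv = 0.000000
  tau = 1.000000: gamma = (-1.375000, -0.250000), gamma' = (-1.000000, -0.250000); Gamma_uuu = -0.332075, Gamma_uuv = 0.000000, Gamma_uvv = 0.978066, Gamma_vuu = 0.000000, Gamma_vuv = -0.466844, Gamma_vvv = 0.000000
step 0: V^u = -1.7500, V^v = 1.2500
step 1: k1 = (0.375996, -0.147170), k2 = (0.499416, -0.202778), k3 = (0.493976, -0.201737), k4 = (0.579411, -0.247481); V <- V + (h/6)(k1 + 2k2 + 2k3 + k4): V^u = -1.5865, V^v = 1.1831
step 2: k1 = (0.579775, -0.247504), k2 = (0.629677, -0.282533), k3 = (0.626254, -0.281153), k4 = (0.646619, -0.305208); V <- V + (h/6)(k1 + 2k2 + 2k3 + k4): V^u = -1.3789, V^v = 1.0898
step 3: k1 = (0.647029, -0.305254), k2 = (0.644897, -0.319190), k3 = (0.644497, -0.318123), k4 = (0.627089, -0.323402); V <- V + (h/6)(k1 + 2k2 + 2k3 + k4): V^u = -1.1648, V^v = 0.9841

Answer: V^u = -1.1648, V^v = 0.9841


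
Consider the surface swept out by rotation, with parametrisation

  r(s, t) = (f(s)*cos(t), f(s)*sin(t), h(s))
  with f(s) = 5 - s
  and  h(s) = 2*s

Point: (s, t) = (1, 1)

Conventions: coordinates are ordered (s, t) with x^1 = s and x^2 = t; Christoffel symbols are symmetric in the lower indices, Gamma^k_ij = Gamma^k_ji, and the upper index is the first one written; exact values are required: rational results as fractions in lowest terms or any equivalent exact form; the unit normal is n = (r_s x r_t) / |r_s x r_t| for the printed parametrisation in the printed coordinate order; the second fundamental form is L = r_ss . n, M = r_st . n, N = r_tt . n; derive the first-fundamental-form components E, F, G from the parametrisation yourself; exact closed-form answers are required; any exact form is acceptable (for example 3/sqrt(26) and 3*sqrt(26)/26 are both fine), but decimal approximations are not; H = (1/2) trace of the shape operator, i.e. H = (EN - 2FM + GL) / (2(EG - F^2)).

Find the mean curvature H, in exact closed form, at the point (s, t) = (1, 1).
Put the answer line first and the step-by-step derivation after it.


Answer: H = sqrt(5)/20

f = 4, f' = -1, f'' = 0, h' = 2, h'' = 0
E = 5, F = 0, G = 16; answer radicand W^2 = 5
unnormalised second-form numerators: l = 0, m = 0, n = 8; L = l/sqrt(5), and similarly M = m/sqrt(W^2), N = n/sqrt(W^2)
H = (E*n - 2*F*m + G*l) / (2*(EG - F^2)*sqrt(W^2)); E*n - 2*F*m + G*l = 40, EG - F^2 = 80, so H = (1/4)/sqrt(5)
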